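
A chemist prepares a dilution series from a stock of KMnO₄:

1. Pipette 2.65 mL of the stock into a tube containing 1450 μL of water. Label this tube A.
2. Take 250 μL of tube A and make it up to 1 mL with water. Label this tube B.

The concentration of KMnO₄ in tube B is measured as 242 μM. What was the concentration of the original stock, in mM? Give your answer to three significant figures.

1.50 mM

Step 1: 2.65 mL + 1450 μL = 4.1 mL total → factor 4.1/2.65 = 1.5472
Step 2: 250 μL brought to 1 mL → factor 1000/250 = 4
Overall dilution factor = 1.5472 × 4 = 6.1887
Stock = 242 μM × 6.1887 = 1498 μM = 1.50 mM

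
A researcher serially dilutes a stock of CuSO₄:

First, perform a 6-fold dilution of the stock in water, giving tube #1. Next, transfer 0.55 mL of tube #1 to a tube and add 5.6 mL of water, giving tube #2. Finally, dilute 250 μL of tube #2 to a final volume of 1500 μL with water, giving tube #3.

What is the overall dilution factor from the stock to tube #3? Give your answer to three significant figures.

403

Step 1: 6-fold → factor 6
Step 2: 0.55 mL + 5.6 mL = 6.15 mL total → factor 6.15/0.55 = 11.182
Step 3: 250 μL brought to 1500 μL → factor 1500/250 = 6
Overall dilution factor = 6 × 11.182 × 6 = 402.55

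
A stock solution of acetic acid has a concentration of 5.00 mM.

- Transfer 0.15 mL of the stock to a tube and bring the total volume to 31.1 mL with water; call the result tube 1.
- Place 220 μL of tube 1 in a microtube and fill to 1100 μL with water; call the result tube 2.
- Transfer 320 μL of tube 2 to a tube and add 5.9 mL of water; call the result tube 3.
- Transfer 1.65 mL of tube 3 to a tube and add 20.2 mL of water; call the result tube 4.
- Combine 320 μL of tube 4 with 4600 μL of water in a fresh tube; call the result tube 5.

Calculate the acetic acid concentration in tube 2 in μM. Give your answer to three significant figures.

Step 1: 0.15 mL brought to 31.1 mL → factor 31.1/0.15 = 207.33
Step 2: 220 μL brought to 1100 μL → factor 1100/220 = 5
Dilution factor through tube 2 = 207.33 × 5 = 1036.7
[tube 2] = 5.00 mM / 1036.7 = 0.004823 mM = 4.82 μM

4.82 μM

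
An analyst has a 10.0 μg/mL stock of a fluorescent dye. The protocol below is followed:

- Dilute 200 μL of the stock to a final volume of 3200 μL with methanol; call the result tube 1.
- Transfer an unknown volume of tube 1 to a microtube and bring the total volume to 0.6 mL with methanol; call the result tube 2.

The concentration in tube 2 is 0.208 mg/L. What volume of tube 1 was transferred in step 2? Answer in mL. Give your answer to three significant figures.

Step 1: 200 μL brought to 3200 μL → factor 3200/200 = 16
Step 2: v brought to 0.6 mL → factor = 0.6 mL/v
Product of known-step factors = 16
Overall factor = 10.0 μg/mL / (0.208 mg/L) = 48.077
Step-2 factor = 48.077 / 16 = 3.0048
v = 0.6 mL / 3.0048 = 0.200 mL

0.200 mL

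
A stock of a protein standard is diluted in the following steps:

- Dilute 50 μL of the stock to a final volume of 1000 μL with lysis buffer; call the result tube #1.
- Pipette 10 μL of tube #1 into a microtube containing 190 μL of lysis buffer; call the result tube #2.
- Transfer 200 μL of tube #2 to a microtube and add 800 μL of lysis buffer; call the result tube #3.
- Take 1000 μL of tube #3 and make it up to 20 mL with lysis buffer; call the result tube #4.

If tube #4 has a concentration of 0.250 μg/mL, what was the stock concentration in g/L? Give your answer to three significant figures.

Step 1: 50 μL brought to 1000 μL → factor 1000/50 = 20
Step 2: 10 μL + 190 μL = 200 μL total → factor 200/10 = 20
Step 3: 200 μL + 800 μL = 1000 μL total → factor 1000/200 = 5
Step 4: 1000 μL brought to 20 mL → factor 20000/1000 = 20
Overall dilution factor = 20 × 20 × 5 × 20 = 40000
Stock = 0.250 μg/mL × 40000 = 1.000 × 10^4 μg/mL = 10.0 g/L

10.0 g/L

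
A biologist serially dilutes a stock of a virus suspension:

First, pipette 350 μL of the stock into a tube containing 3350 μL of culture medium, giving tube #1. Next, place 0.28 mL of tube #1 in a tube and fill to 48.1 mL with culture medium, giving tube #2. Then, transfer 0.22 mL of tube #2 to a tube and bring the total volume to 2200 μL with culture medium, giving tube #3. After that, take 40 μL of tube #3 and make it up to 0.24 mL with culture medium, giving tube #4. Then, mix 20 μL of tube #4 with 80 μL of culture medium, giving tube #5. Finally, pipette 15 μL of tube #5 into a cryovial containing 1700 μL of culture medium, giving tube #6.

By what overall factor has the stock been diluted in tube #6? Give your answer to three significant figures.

Step 1: 350 μL + 3350 μL = 3700 μL total → factor 3700/350 = 10.571
Step 2: 0.28 mL brought to 48.1 mL → factor 48.1/0.28 = 171.79
Step 3: 0.22 mL brought to 2200 μL → factor 2.2/0.22 = 10
Step 4: 40 μL brought to 0.24 mL → factor 240/40 = 6
Step 5: 20 μL + 80 μL = 100 μL total → factor 100/20 = 5
Step 6: 15 μL + 1700 μL = 1715 μL total → factor 1715/15 = 114.33
Overall dilution factor = 10.571 × 171.79 × 10 × 6 × 5 × 114.33 = 6.229 × 10^7

6.23 × 10^7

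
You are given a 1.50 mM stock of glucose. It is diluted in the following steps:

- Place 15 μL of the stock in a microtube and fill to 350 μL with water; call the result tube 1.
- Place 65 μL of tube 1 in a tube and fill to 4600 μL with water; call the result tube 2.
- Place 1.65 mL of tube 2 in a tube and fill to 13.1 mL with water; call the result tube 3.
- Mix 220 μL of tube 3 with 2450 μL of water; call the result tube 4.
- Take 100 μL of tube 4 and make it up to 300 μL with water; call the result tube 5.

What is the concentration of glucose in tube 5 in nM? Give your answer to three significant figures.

Step 1: 15 μL brought to 350 μL → factor 350/15 = 23.333
Step 2: 65 μL brought to 4600 μL → factor 4600/65 = 70.769
Step 3: 1.65 mL brought to 13.1 mL → factor 13.1/1.65 = 7.9394
Step 4: 220 μL + 2450 μL = 2670 μL total → factor 2670/220 = 12.136
Step 5: 100 μL brought to 300 μL → factor 300/100 = 3
Overall dilution factor = 23.333 × 70.769 × 7.9394 × 12.136 × 3 = 4.7733 × 10^5
Final = 1.50 mM / 4.7733 × 10^5 = 3.142 × 10^-6 mM = 3.14 nM

3.14 nM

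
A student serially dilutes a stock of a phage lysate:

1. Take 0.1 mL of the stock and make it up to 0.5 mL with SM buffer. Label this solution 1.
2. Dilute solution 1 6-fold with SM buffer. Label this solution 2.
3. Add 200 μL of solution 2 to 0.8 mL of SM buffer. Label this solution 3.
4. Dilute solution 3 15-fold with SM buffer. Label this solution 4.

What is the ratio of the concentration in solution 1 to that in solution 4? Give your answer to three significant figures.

450

Step 1: 0.1 mL brought to 0.5 mL → factor 0.5/0.1 = 5
Step 2: 6-fold → factor 6
Step 3: 200 μL + 0.8 mL = 1000 μL total → factor 1000/200 = 5
Step 4: 15-fold → factor 15
Dilution factor to solution 1 = 5; to solution 4 = 2250
[solution 1]/[solution 4] = (factor to solution 4)/(factor to solution 1) = 2250/5 = 450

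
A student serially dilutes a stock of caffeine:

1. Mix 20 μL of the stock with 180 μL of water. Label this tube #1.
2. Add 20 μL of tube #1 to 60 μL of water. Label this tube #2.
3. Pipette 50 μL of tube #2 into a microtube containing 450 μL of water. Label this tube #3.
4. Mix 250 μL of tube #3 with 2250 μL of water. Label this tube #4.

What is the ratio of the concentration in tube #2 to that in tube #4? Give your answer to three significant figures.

Step 1: 20 μL + 180 μL = 200 μL total → factor 200/20 = 10
Step 2: 20 μL + 60 μL = 80 μL total → factor 80/20 = 4
Step 3: 50 μL + 450 μL = 500 μL total → factor 500/50 = 10
Step 4: 250 μL + 2250 μL = 2500 μL total → factor 2500/250 = 10
Dilution factor to tube #2 = 40; to tube #4 = 4000
[tube #2]/[tube #4] = (factor to tube #4)/(factor to tube #2) = 4000/40 = 100

100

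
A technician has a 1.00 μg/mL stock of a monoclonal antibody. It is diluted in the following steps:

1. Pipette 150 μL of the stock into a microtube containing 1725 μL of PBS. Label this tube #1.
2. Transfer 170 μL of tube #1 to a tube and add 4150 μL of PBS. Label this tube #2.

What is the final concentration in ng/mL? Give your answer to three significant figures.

Step 1: 150 μL + 1725 μL = 1875 μL total → factor 1875/150 = 12.5
Step 2: 170 μL + 4150 μL = 4320 μL total → factor 4320/170 = 25.412
Overall dilution factor = 12.5 × 25.412 = 317.65
Final = 1.00 μg/mL / 317.65 = 0.003148 μg/mL = 3.15 ng/mL

3.15 ng/mL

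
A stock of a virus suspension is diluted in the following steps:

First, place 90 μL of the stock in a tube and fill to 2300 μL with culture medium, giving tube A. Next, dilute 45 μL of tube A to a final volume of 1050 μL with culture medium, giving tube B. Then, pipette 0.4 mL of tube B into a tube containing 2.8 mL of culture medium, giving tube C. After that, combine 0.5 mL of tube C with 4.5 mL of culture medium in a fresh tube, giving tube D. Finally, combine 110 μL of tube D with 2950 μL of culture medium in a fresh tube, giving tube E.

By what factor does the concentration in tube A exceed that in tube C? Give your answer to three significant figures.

187

Step 1: 90 μL brought to 2300 μL → factor 2300/90 = 25.556
Step 2: 45 μL brought to 1050 μL → factor 1050/45 = 23.333
Step 3: 0.4 mL + 2.8 mL = 3.2 mL total → factor 3.2/0.4 = 8
Dilution factor to tube A = 25.556; to tube C = 4770.4
[tube A]/[tube C] = (factor to tube C)/(factor to tube A) = 4770.4/25.556 = 187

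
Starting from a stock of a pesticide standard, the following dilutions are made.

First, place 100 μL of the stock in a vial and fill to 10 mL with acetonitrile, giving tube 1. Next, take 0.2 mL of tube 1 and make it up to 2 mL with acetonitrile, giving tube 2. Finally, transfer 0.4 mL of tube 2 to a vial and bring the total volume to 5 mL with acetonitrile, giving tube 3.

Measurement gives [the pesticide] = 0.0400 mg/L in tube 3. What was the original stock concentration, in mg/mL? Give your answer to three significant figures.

0.500 mg/mL

Step 1: 100 μL brought to 10 mL → factor 10000/100 = 100
Step 2: 0.2 mL brought to 2 mL → factor 2/0.2 = 10
Step 3: 0.4 mL brought to 5 mL → factor 5/0.4 = 12.5
Overall dilution factor = 100 × 10 × 12.5 = 12500
Stock = 0.0400 mg/L × 12500 = 500.0 mg/L = 0.500 mg/mL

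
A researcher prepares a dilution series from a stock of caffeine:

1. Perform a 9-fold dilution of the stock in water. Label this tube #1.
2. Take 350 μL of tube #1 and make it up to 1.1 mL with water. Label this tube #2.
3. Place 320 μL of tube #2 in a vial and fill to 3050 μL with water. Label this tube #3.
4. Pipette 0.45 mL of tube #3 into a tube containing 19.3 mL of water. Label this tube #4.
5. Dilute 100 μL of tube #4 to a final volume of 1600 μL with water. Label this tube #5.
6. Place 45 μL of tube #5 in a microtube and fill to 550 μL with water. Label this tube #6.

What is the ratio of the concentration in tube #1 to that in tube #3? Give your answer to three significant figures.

Step 1: 9-fold → factor 9
Step 2: 350 μL brought to 1.1 mL → factor 1100/350 = 3.1429
Step 3: 320 μL brought to 3050 μL → factor 3050/320 = 9.5312
Dilution factor to tube #1 = 9; to tube #3 = 269.6
[tube #1]/[tube #3] = (factor to tube #3)/(factor to tube #1) = 269.6/9 = 30.0

30.0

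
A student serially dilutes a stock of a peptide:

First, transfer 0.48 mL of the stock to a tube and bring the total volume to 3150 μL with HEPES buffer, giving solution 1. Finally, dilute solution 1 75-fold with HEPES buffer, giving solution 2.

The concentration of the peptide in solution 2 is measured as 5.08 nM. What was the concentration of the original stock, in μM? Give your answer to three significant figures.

2.50 μM

Step 1: 0.48 mL brought to 3150 μL → factor 3.15/0.48 = 6.5625
Step 2: 75-fold → factor 75
Overall dilution factor = 6.5625 × 75 = 492.19
Stock = 5.08 nM × 492.19 = 2500 nM = 2.50 μM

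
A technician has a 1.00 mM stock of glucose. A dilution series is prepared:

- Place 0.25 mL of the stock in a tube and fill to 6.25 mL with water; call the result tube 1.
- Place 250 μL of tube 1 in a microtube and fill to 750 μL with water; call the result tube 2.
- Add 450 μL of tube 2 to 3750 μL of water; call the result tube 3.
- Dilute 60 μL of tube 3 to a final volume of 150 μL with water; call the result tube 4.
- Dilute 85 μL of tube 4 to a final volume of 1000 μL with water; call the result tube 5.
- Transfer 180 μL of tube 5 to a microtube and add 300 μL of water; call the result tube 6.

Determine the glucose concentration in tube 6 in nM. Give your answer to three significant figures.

18.2 nM

Step 1: 0.25 mL brought to 6.25 mL → factor 6.25/0.25 = 25
Step 2: 250 μL brought to 750 μL → factor 750/250 = 3
Step 3: 450 μL + 3750 μL = 4200 μL total → factor 4200/450 = 9.3333
Step 4: 60 μL brought to 150 μL → factor 150/60 = 2.5
Step 5: 85 μL brought to 1000 μL → factor 1000/85 = 11.765
Step 6: 180 μL + 300 μL = 480 μL total → factor 480/180 = 2.6667
Overall dilution factor = 25 × 3 × 9.3333 × 2.5 × 11.765 × 2.6667 = 54902
Final = 1.00 mM / 54902 = 1.821 × 10^-5 mM = 18.2 nM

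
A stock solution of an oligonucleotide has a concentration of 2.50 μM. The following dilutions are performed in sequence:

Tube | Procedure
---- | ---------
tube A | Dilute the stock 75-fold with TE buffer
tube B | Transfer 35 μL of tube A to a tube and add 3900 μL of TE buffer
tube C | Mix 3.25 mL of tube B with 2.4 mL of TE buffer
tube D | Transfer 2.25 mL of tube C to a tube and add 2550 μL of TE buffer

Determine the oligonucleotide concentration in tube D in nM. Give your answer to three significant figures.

0.0799 nM

Step 1: 75-fold → factor 75
Step 2: 35 μL + 3900 μL = 3935 μL total → factor 3935/35 = 112.43
Step 3: 3.25 mL + 2.4 mL = 5.65 mL total → factor 5.65/3.25 = 1.7385
Step 4: 2.25 mL + 2550 μL = 4.8 mL total → factor 4.8/2.25 = 2.1333
Overall dilution factor = 75 × 112.43 × 1.7385 × 2.1333 = 31272
Final = 2.50 μM / 31272 = 7.994 × 10^-5 μM = 0.0799 nM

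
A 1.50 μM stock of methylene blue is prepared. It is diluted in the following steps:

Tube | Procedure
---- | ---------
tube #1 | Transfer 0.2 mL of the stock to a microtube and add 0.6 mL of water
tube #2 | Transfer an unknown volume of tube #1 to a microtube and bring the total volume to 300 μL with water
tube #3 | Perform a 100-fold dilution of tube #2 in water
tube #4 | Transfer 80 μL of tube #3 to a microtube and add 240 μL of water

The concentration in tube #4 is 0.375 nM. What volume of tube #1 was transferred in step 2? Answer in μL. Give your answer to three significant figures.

120 μL

Step 1: 0.2 mL + 0.6 mL = 0.8 mL total → factor 0.8/0.2 = 4
Step 2: v brought to 300 μL → factor = 300 μL/v
Step 3: 100-fold → factor 100
Step 4: 80 μL + 240 μL = 320 μL total → factor 320/80 = 4
Product of known-step factors = 1600
Overall factor = 1.50 μM / (0.375 nM) = 4000
Step-2 factor = 4000 / 1600 = 2.5
v = 300 μL / 2.5 = 120 μL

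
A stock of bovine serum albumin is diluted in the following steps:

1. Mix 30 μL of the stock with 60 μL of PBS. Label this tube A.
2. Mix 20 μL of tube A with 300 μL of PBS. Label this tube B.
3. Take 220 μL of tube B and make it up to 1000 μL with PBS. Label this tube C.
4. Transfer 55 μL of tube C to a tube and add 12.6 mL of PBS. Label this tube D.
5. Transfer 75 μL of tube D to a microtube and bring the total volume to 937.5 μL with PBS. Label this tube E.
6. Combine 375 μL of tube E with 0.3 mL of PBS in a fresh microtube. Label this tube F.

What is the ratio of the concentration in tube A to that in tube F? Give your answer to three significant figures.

Step 1: 30 μL + 60 μL = 90 μL total → factor 90/30 = 3
Step 2: 20 μL + 300 μL = 320 μL total → factor 320/20 = 16
Step 3: 220 μL brought to 1000 μL → factor 1000/220 = 4.5455
Step 4: 55 μL + 12.6 mL = 12655 μL total → factor 12655/55 = 230.09
Step 5: 75 μL brought to 937.5 μL → factor 937.5/75 = 12.5
Step 6: 375 μL + 0.3 mL = 675 μL total → factor 675/375 = 1.8
Dilution factor to tube A = 3; to tube F = 1.1295 × 10^6
[tube A]/[tube F] = (factor to tube F)/(factor to tube A) = 1.1295 × 10^6/3 = 3.77 × 10^5

3.77 × 10^5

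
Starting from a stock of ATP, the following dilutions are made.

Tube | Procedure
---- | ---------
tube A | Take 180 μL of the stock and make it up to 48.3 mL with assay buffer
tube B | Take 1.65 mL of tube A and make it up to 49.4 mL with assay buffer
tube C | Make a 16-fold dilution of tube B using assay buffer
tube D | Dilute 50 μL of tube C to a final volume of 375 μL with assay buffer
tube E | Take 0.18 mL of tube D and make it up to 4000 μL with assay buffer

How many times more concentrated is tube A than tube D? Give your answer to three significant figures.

Step 1: 180 μL brought to 48.3 mL → factor 48300/180 = 268.33
Step 2: 1.65 mL brought to 49.4 mL → factor 49.4/1.65 = 29.939
Step 3: 16-fold → factor 16
Step 4: 50 μL brought to 375 μL → factor 375/50 = 7.5
Dilution factor to tube A = 268.33; to tube D = 9.6405 × 10^5
[tube A]/[tube D] = (factor to tube D)/(factor to tube A) = 9.6405 × 10^5/268.33 = 3.59 × 10^3

3.59 × 10^3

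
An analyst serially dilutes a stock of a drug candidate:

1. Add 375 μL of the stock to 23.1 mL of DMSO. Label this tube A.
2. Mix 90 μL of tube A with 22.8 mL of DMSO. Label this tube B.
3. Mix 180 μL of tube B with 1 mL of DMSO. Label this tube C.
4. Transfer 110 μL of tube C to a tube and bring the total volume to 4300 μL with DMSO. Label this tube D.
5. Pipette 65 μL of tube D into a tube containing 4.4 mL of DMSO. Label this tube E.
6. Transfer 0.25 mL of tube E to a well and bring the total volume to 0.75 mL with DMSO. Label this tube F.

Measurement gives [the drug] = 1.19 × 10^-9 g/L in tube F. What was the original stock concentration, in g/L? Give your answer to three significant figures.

Step 1: 375 μL + 23.1 mL = 23475 μL total → factor 23475/375 = 62.6
Step 2: 90 μL + 22.8 mL = 22890 μL total → factor 22890/90 = 254.33
Step 3: 180 μL + 1 mL = 1180 μL total → factor 1180/180 = 6.5556
Step 4: 110 μL brought to 4300 μL → factor 4300/110 = 39.091
Step 5: 65 μL + 4.4 mL = 4465 μL total → factor 4465/65 = 68.692
Step 6: 0.25 mL brought to 0.75 mL → factor 0.75/0.25 = 3
Overall dilution factor = 62.6 × 254.33 × 6.5556 × 39.091 × 68.692 × 3 = 8.408 × 10^8
Stock = 1.19 × 10^-9 g/L × 8.408 × 10^8 = 1.00 g/L

1.00 g/L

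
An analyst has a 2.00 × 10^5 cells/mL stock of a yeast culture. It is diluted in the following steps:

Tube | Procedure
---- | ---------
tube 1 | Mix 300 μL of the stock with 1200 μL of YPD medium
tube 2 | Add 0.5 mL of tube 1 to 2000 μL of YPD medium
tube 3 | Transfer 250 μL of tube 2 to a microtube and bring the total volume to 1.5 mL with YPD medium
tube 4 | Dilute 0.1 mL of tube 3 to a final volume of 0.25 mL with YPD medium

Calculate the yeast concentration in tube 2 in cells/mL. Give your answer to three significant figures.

8.00 × 10^3 cells/mL

Step 1: 300 μL + 1200 μL = 1500 μL total → factor 1500/300 = 5
Step 2: 0.5 mL + 2000 μL = 2.5 mL total → factor 2.5/0.5 = 5
Dilution factor through tube 2 = 5 × 5 = 25
[tube 2] = 2.00 × 10^5 cells/mL / 25 = 8.00 × 10^3 cells/mL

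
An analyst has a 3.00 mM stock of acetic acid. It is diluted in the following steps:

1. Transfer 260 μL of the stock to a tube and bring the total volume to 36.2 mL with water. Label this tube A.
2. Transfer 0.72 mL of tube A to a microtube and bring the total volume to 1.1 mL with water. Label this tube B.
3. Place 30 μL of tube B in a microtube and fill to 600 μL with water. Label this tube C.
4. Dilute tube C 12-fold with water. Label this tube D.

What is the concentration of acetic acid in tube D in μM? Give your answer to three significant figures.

Step 1: 260 μL brought to 36.2 mL → factor 36200/260 = 139.23
Step 2: 0.72 mL brought to 1.1 mL → factor 1.1/0.72 = 1.5278
Step 3: 30 μL brought to 600 μL → factor 600/30 = 20
Step 4: 12-fold → factor 12
Overall dilution factor = 139.23 × 1.5278 × 20 × 12 = 51051
Final = 3.00 mM / 51051 = 5.876 × 10^-5 mM = 0.0588 μM

0.0588 μM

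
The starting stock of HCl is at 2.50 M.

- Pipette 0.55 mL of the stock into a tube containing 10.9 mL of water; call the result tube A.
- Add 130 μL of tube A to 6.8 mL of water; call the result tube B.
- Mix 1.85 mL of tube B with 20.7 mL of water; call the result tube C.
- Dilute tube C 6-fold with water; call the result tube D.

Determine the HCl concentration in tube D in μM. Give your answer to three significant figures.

30.8 μM

Step 1: 0.55 mL + 10.9 mL = 11.45 mL total → factor 11.45/0.55 = 20.818
Step 2: 130 μL + 6.8 mL = 6930 μL total → factor 6930/130 = 53.308
Step 3: 1.85 mL + 20.7 mL = 22.55 mL total → factor 22.55/1.85 = 12.189
Step 4: 6-fold → factor 6
Overall dilution factor = 20.818 × 53.308 × 12.189 × 6 = 81163
Final = 2.50 M / 81163 = 3.080 × 10^-5 M = 30.8 μM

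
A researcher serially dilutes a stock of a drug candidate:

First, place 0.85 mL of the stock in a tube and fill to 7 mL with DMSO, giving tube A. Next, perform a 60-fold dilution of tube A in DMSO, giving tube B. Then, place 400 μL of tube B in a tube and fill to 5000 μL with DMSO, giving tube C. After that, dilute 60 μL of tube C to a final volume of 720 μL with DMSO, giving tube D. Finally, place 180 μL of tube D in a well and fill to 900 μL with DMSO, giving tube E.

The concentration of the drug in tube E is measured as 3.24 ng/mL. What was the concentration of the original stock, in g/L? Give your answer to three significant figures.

Step 1: 0.85 mL brought to 7 mL → factor 7/0.85 = 8.2353
Step 2: 60-fold → factor 60
Step 3: 400 μL brought to 5000 μL → factor 5000/400 = 12.5
Step 4: 60 μL brought to 720 μL → factor 720/60 = 12
Step 5: 180 μL brought to 900 μL → factor 900/180 = 5
Overall dilution factor = 8.2353 × 60 × 12.5 × 12 × 5 = 3.7059 × 10^5
Stock = 3.24 ng/mL × 3.7059 × 10^5 = 1.201 × 10^6 ng/mL = 1.20 g/L

1.20 g/L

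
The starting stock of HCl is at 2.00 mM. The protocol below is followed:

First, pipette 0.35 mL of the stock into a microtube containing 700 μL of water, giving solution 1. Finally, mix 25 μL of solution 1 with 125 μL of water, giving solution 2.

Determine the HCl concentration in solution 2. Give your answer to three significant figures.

Step 1: 0.35 mL + 700 μL = 1.05 mL total → factor 1.05/0.35 = 3
Step 2: 25 μL + 125 μL = 150 μL total → factor 150/25 = 6
Overall dilution factor = 3 × 6 = 18
Final = 2.00 mM / 18 = 0.111 mM

0.111 mM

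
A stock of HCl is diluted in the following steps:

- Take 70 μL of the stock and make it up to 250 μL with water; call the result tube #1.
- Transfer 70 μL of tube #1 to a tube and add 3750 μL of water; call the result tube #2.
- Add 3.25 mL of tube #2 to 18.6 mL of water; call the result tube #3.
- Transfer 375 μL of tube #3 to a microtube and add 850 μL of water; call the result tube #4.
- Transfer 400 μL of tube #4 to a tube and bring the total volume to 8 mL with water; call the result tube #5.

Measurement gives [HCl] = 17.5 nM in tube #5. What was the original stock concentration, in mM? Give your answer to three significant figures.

1.50 mM

Step 1: 70 μL brought to 250 μL → factor 250/70 = 3.5714
Step 2: 70 μL + 3750 μL = 3820 μL total → factor 3820/70 = 54.571
Step 3: 3.25 mL + 18.6 mL = 21.85 mL total → factor 21.85/3.25 = 6.7231
Step 4: 375 μL + 850 μL = 1225 μL total → factor 1225/375 = 3.2667
Step 5: 400 μL brought to 8 mL → factor 8000/400 = 20
Overall dilution factor = 3.5714 × 54.571 × 6.7231 × 3.2667 × 20 = 85607
Stock = 17.5 nM × 85607 = 1.498 × 10^6 nM = 1.50 mM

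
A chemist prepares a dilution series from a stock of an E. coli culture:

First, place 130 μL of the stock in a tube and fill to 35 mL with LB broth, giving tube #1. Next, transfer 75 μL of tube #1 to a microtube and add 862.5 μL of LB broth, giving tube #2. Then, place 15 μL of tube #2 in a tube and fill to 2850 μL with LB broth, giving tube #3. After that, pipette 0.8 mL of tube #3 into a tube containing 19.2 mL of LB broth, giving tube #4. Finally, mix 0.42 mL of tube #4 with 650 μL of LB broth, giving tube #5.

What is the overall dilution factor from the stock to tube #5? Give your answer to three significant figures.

4.07 × 10^7

Step 1: 130 μL brought to 35 mL → factor 35000/130 = 269.23
Step 2: 75 μL + 862.5 μL = 937.5 μL total → factor 937.5/75 = 12.5
Step 3: 15 μL brought to 2850 μL → factor 2850/15 = 190
Step 4: 0.8 mL + 19.2 mL = 20 mL total → factor 20/0.8 = 25
Step 5: 0.42 mL + 650 μL = 1.07 mL total → factor 1.07/0.42 = 2.5476
Overall dilution factor = 269.23 × 12.5 × 190 × 25 × 2.5476 = 4.0725 × 10^7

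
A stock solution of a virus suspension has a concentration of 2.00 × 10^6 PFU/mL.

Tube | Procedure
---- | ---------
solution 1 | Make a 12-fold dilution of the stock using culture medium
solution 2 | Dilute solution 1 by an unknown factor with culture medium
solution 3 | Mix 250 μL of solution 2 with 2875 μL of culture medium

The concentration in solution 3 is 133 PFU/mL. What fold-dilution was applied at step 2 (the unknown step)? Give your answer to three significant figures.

100-fold

Step 1: 12-fold → factor 12
Step 2: unknown factor x
Step 3: 250 μL + 2875 μL = 3125 μL total → factor 3125/250 = 12.5
Product of known-step factors = 150
Overall factor = 2.00 × 10^6 PFU/mL / (133 PFU/mL) = 15038
x = 15038 / 150 = 100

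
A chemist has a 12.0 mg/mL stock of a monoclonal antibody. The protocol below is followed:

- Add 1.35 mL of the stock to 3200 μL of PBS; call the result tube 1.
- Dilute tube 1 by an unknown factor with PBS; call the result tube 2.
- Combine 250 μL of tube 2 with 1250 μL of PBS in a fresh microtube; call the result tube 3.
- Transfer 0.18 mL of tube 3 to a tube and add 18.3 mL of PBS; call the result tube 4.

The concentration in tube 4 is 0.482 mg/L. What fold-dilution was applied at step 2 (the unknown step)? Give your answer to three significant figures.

12.0-fold

Step 1: 1.35 mL + 3200 μL = 4.55 mL total → factor 4.55/1.35 = 3.3704
Step 2: unknown factor x
Step 3: 250 μL + 1250 μL = 1500 μL total → factor 1500/250 = 6
Step 4: 0.18 mL + 18.3 mL = 18.48 mL total → factor 18.48/0.18 = 102.67
Product of known-step factors = 2076.1
Overall factor = 12.0 mg/mL / (0.482 mg/L) = 24896
x = 24896 / 2076.1 = 12.0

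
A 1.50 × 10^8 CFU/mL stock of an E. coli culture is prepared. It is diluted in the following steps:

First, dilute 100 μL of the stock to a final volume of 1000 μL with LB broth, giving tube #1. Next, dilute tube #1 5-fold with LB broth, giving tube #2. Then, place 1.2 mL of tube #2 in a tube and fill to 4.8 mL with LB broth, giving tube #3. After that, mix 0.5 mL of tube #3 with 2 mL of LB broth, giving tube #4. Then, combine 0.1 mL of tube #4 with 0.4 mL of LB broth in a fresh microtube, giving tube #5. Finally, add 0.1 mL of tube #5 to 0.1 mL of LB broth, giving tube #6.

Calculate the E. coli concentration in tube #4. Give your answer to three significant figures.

Step 1: 100 μL brought to 1000 μL → factor 1000/100 = 10
Step 2: 5-fold → factor 5
Step 3: 1.2 mL brought to 4.8 mL → factor 4.8/1.2 = 4
Step 4: 0.5 mL + 2 mL = 2.5 mL total → factor 2.5/0.5 = 5
Dilution factor through tube #4 = 10 × 5 × 4 × 5 = 1000
[tube #4] = 1.50 × 10^8 CFU/mL / 1000 = 1.50 × 10^5 CFU/mL

1.50 × 10^5 CFU/mL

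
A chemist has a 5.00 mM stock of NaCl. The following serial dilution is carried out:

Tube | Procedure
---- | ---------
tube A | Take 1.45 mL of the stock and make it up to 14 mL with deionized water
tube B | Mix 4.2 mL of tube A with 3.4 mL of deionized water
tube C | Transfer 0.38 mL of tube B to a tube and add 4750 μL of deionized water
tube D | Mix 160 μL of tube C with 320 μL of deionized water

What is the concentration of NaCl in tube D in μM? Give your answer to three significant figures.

7.07 μM

Step 1: 1.45 mL brought to 14 mL → factor 14/1.45 = 9.6552
Step 2: 4.2 mL + 3.4 mL = 7.6 mL total → factor 7.6/4.2 = 1.8095
Step 3: 0.38 mL + 4750 μL = 5.13 mL total → factor 5.13/0.38 = 13.5
Step 4: 160 μL + 320 μL = 480 μL total → factor 480/160 = 3
Dilution factor through tube D = 9.6552 × 1.8095 × 13.5 × 3 = 707.59
[tube D] = 5.00 mM / 707.59 = 0.007066 mM = 7.07 μM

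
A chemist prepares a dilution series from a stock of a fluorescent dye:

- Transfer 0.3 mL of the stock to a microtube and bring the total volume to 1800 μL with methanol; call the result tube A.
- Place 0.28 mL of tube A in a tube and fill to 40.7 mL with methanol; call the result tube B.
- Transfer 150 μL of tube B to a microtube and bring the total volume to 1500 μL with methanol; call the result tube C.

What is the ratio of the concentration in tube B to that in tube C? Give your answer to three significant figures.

10.0

Step 1: 0.3 mL brought to 1800 μL → factor 1.8/0.3 = 6
Step 2: 0.28 mL brought to 40.7 mL → factor 40.7/0.28 = 145.36
Step 3: 150 μL brought to 1500 μL → factor 1500/150 = 10
Dilution factor to tube B = 872.14; to tube C = 8721.4
[tube B]/[tube C] = (factor to tube C)/(factor to tube B) = 8721.4/872.14 = 10.0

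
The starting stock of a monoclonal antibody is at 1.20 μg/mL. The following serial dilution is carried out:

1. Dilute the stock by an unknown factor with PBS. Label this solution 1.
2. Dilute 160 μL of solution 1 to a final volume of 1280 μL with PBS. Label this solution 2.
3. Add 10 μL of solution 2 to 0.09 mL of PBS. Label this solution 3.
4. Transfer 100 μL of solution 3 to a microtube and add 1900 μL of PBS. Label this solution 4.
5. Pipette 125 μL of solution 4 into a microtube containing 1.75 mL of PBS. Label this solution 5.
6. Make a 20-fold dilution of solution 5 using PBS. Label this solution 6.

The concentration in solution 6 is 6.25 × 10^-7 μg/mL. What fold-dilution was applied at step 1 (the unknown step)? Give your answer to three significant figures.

Step 1: unknown factor x
Step 2: 160 μL brought to 1280 μL → factor 1280/160 = 8
Step 3: 10 μL + 0.09 mL = 100 μL total → factor 100/10 = 10
Step 4: 100 μL + 1900 μL = 2000 μL total → factor 2000/100 = 20
Step 5: 125 μL + 1.75 mL = 1875 μL total → factor 1875/125 = 15
Step 6: 20-fold → factor 20
Product of known-step factors = 4.8 × 10^5
Overall factor = 1.20 μg/mL / (6.25 × 10^-7 μg/mL) = 1.92 × 10^6
x = 1.92 × 10^6 / 4.8 × 10^5 = 4.00

4.00-fold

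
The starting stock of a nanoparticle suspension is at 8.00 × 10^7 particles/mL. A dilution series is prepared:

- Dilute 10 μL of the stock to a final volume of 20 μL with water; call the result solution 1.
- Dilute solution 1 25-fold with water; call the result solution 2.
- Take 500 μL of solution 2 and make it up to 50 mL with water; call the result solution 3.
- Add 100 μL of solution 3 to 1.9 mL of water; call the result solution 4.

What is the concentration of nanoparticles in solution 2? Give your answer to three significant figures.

1.60 × 10^6 particles/mL

Step 1: 10 μL brought to 20 μL → factor 20/10 = 2
Step 2: 25-fold → factor 25
Dilution factor through solution 2 = 2 × 25 = 50
[solution 2] = 8.00 × 10^7 particles/mL / 50 = 1.60 × 10^6 particles/mL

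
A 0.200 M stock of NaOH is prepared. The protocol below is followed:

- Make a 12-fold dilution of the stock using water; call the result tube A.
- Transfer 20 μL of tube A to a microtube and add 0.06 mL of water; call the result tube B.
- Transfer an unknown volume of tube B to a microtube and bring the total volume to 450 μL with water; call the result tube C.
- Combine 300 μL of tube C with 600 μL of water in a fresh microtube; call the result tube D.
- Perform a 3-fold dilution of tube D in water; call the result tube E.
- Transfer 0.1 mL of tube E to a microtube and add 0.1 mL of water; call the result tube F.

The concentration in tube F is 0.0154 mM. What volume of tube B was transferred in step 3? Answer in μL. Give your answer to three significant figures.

29.9 μL

Step 1: 12-fold → factor 12
Step 2: 20 μL + 0.06 mL = 80 μL total → factor 80/20 = 4
Step 3: v brought to 450 μL → factor = 450 μL/v
Step 4: 300 μL + 600 μL = 900 μL total → factor 900/300 = 3
Step 5: 3-fold → factor 3
Step 6: 0.1 mL + 0.1 mL = 0.2 mL total → factor 0.2/0.1 = 2
Product of known-step factors = 864
Overall factor = 0.200 M / (0.0154 mM) = 12987
Step-3 factor = 12987 / 864 = 15.031
v = 450 μL / 15.031 = 29.9 μL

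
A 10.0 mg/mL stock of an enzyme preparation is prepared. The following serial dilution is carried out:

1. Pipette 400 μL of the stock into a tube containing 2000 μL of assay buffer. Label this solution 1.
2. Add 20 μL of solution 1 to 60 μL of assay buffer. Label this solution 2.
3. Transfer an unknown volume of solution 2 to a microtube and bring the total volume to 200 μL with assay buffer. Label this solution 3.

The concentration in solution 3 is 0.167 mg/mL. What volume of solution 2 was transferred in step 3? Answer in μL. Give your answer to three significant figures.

80.2 μL

Step 1: 400 μL + 2000 μL = 2400 μL total → factor 2400/400 = 6
Step 2: 20 μL + 60 μL = 80 μL total → factor 80/20 = 4
Step 3: v brought to 200 μL → factor = 200 μL/v
Product of known-step factors = 24
Overall factor = 10.0 mg/mL / (0.167 mg/mL) = 59.88
Step-3 factor = 59.88 / 24 = 2.495
v = 200 μL / 2.495 = 80.2 μL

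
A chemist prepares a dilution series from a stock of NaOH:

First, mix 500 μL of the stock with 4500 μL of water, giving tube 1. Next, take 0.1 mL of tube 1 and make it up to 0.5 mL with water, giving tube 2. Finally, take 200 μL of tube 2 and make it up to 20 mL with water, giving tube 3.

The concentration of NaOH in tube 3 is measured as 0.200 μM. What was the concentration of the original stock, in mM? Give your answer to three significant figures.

1.00 mM

Step 1: 500 μL + 4500 μL = 5000 μL total → factor 5000/500 = 10
Step 2: 0.1 mL brought to 0.5 mL → factor 0.5/0.1 = 5
Step 3: 200 μL brought to 20 mL → factor 20000/200 = 100
Overall dilution factor = 10 × 5 × 100 = 5000
Stock = 0.200 μM × 5000 = 1000 μM = 1.00 mM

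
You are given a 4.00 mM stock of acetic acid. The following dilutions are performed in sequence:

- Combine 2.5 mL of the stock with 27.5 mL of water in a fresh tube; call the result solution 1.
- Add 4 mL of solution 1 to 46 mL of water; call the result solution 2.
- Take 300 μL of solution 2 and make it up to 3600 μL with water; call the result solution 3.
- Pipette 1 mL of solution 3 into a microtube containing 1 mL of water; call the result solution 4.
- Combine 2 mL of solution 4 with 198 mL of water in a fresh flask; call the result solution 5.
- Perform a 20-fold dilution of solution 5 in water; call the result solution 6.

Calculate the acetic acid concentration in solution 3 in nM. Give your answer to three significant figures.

Step 1: 2.5 mL + 27.5 mL = 30 mL total → factor 30/2.5 = 12
Step 2: 4 mL + 46 mL = 50 mL total → factor 50/4 = 12.5
Step 3: 300 μL brought to 3600 μL → factor 3600/300 = 12
Dilution factor through solution 3 = 12 × 12.5 × 12 = 1800
[solution 3] = 4.00 mM / 1800 = 0.002222 mM = 2.22 × 10^3 nM

2.22 × 10^3 nM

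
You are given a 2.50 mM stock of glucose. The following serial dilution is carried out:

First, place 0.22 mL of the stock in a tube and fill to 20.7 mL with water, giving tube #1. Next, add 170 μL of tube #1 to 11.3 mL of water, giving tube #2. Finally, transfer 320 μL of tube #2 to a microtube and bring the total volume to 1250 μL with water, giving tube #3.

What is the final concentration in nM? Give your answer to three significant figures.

Step 1: 0.22 mL brought to 20.7 mL → factor 20.7/0.22 = 94.091
Step 2: 170 μL + 11.3 mL = 11470 μL total → factor 11470/170 = 67.471
Step 3: 320 μL brought to 1250 μL → factor 1250/320 = 3.9062
Overall dilution factor = 94.091 × 67.471 × 3.9062 = 24798
Final = 2.50 mM / 24798 = 0.0001008 mM = 101 nM

101 nM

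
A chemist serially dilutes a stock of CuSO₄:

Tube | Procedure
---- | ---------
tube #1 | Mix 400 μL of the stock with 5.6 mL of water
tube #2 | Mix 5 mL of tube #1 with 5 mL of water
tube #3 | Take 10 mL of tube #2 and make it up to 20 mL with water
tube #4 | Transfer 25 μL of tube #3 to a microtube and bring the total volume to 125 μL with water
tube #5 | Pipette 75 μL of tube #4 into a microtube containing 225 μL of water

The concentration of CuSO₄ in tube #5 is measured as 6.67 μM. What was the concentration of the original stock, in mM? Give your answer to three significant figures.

8.00 mM

Step 1: 400 μL + 5.6 mL = 6000 μL total → factor 6000/400 = 15
Step 2: 5 mL + 5 mL = 10 mL total → factor 10/5 = 2
Step 3: 10 mL brought to 20 mL → factor 20/10 = 2
Step 4: 25 μL brought to 125 μL → factor 125/25 = 5
Step 5: 75 μL + 225 μL = 300 μL total → factor 300/75 = 4
Overall dilution factor = 15 × 2 × 2 × 5 × 4 = 1200
Stock = 6.67 μM × 1200 = 8004 μM = 8.00 mM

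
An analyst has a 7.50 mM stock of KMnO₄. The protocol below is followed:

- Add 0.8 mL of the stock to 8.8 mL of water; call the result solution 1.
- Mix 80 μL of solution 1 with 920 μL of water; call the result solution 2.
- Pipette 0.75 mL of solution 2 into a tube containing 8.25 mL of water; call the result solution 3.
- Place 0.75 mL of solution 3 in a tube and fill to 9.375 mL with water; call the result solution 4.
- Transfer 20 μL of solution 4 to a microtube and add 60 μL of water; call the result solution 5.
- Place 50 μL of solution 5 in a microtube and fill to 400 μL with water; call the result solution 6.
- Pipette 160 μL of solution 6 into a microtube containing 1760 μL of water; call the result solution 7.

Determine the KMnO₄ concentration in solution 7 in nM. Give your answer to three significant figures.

0.868 nM

Step 1: 0.8 mL + 8.8 mL = 9.6 mL total → factor 9.6/0.8 = 12
Step 2: 80 μL + 920 μL = 1000 μL total → factor 1000/80 = 12.5
Step 3: 0.75 mL + 8.25 mL = 9 mL total → factor 9/0.75 = 12
Step 4: 0.75 mL brought to 9.375 mL → factor 9.375/0.75 = 12.5
Step 5: 20 μL + 60 μL = 80 μL total → factor 80/20 = 4
Step 6: 50 μL brought to 400 μL → factor 400/50 = 8
Step 7: 160 μL + 1760 μL = 1920 μL total → factor 1920/160 = 12
Overall dilution factor = 12 × 12.5 × 12 × 12.5 × 4 × 8 × 12 = 8.64 × 10^6
Final = 7.50 mM / 8.64 × 10^6 = 8.681 × 10^-7 mM = 0.868 nM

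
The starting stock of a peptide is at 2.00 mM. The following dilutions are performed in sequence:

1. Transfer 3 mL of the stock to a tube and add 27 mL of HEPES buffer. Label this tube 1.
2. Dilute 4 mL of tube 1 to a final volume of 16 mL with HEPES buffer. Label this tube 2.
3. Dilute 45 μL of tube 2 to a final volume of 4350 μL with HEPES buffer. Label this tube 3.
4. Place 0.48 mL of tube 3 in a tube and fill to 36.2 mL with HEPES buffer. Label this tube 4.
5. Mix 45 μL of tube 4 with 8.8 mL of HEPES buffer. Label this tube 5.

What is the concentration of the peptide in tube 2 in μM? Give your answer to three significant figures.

Step 1: 3 mL + 27 mL = 30 mL total → factor 30/3 = 10
Step 2: 4 mL brought to 16 mL → factor 16/4 = 4
Dilution factor through tube 2 = 10 × 4 = 40
[tube 2] = 2.00 mM / 40 = 0.05000 mM = 50.0 μM

50.0 μM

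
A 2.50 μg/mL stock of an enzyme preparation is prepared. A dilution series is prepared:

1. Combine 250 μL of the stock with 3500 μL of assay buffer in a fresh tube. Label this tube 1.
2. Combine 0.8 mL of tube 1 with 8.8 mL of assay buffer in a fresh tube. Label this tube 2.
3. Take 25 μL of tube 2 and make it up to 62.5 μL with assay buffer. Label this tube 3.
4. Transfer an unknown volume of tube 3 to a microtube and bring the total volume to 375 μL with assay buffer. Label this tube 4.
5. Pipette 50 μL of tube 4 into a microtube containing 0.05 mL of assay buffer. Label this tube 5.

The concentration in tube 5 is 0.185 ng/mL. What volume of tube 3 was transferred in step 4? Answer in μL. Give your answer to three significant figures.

Step 1: 250 μL + 3500 μL = 3750 μL total → factor 3750/250 = 15
Step 2: 0.8 mL + 8.8 mL = 9.6 mL total → factor 9.6/0.8 = 12
Step 3: 25 μL brought to 62.5 μL → factor 62.5/25 = 2.5
Step 4: v brought to 375 μL → factor = 375 μL/v
Step 5: 50 μL + 0.05 mL = 100 μL total → factor 100/50 = 2
Product of known-step factors = 900
Overall factor = 2.50 μg/mL / (0.185 ng/mL) = 13514
Step-4 factor = 13514 / 900 = 15.015
v = 375 μL / 15.015 = 25.0 μL

25.0 μL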